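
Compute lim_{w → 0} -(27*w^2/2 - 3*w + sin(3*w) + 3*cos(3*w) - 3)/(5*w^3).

Substitution gives 0/0 (the numerator vanishes to order 3).
Expand each term to order w^3: the coefficient of w^3 in sin(3w) is -9/2 and in 3·cos(3w) is 0.
Lower-order terms cancel with the polynomial part, so the numerator is (-9/2)·w^3 + o(w^3), and the limit is (-9/2)/(-5) = 9/10.

9/10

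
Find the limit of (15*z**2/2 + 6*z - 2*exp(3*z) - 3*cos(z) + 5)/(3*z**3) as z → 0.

-3

Substitution gives 0/0; apply L'Hôpital's rule 3 times.
After differentiating numerator and denominator 3 times the quotient is (-54*e^(3*z) - 3*sin(z))/(18); at z = 0 this is -3.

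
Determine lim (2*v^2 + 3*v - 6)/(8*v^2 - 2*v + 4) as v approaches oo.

Numerator and denominator both have degree 2.
Dividing every term by v^2, all lower-order terms vanish and the limit is the ratio of leading coefficients, 2/(8) = 1/4.

1/4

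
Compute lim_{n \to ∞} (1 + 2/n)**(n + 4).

Write it as [(1 + 2/n)^n]^(1) · (1 + 2/n)^(4). The bracketed term tends to e^(2) and the second factor to 1, so the limit is e^(2).

e^(2)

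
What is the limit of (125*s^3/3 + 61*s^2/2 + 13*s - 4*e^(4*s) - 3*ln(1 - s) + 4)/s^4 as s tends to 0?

Substitution gives 0/0 (the numerator vanishes to order 4).
Expand each term to order s^4: the coefficient of s^4 in -4·e^(4s) is -128/3 and in -3·ln(1 - s) is 3/4.
Lower-order terms cancel with the polynomial part, so the numerator is (-503/12)·s^4 + o(s^4), and the limit is (-503/12)/(1) = -503/12.

-503/12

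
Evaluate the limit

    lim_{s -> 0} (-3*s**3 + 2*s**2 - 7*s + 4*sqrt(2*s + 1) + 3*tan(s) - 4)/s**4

-5/2

Substitution gives 0/0 (the numerator vanishes to order 4).
Expand each term to order s^4: the coefficient of s^4 in 3·tan(s) is 0 and in 4·√(1 + 2s) is -5/2.
Lower-order terms cancel with the polynomial part, so the numerator is (-5/2)·s^4 + o(s^4), and the limit is (-5/2)/(1) = -5/2.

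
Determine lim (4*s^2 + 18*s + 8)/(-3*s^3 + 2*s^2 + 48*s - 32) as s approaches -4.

1/8

At s = -4 both the top and bottom vanish — a removable singularity. Factoring out (s + 4) from each leaves (4*s + 2)/(-3*s^2 + 14*s - 8), which at s = -4 equals 1/8.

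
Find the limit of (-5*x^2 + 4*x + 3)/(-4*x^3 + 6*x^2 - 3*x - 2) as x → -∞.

The denominator has degree 3 and the numerator degree 2. Dividing numerator and denominator by x^3 sends every term to 0 except the leading denominator term, so the limit is 0.

0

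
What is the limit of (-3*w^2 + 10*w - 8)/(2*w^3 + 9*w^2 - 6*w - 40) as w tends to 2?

-1/27

At w = 2 both the top and bottom vanish — a removable singularity. Factoring out (w - 2) from each leaves (4 - 3*w)/(2*w^2 + 13*w + 20), which at w = 2 equals -1/27.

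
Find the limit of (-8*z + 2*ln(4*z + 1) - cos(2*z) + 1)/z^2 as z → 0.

Substitution gives 0/0 (the numerator vanishes to order 2).
Expand each term to order z^2: the coefficient of z^2 in 2·ln(1 + 4z) is -16 and in −cos(2z) is 2.
Lower-order terms cancel with the polynomial part, so the numerator is (-14)·z^2 + o(z^2), and the limit is (-14)/(1) = -14.

-14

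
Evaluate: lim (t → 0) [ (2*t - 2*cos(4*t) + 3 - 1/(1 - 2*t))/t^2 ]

Substitution gives 0/0 (the numerator vanishes to order 2).
Expand each term to order t^2: the coefficient of t^2 in -2·cos(4t) is 16 and in −1/(1 - 2t) is -4.
Lower-order terms cancel with the polynomial part, so the numerator is (12)·t^2 + o(t^2), and the limit is (12)/(1) = 12.

12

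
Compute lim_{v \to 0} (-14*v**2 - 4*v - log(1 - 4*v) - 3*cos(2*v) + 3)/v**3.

Substitution gives 0/0 (the numerator vanishes to order 3).
Expand each term to order v^3: the coefficient of v^3 in −ln(1 - 4v) is 64/3 and in -3·cos(2v) is 0.
Lower-order terms cancel with the polynomial part, so the numerator is (64/3)·v^3 + o(v^3), and the limit is (64/3)/(1) = 64/3.

64/3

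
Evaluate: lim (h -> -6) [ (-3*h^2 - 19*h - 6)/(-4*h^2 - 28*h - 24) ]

Since h = -6 makes numerator and denominator zero, (h + 6) divides both.
Cancelling it gives (-3*h - 1)/(-4*h - 4); now plug in h = -6 to get 17/20.

17/20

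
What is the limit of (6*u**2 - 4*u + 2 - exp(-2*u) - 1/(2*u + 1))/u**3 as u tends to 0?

Substitution gives 0/0; apply L'Hôpital's rule 3 times.
After differentiating numerator and denominator 3 times the quotient is (8*e^(-2*u) + 48/(2*u + 1)^4)/(6); at u = 0 this is 28/3.

28/3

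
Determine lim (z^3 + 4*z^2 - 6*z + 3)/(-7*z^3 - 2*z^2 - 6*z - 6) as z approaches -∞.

-1/7

Numerator and denominator both have degree 3.
Dividing every term by z^3, all lower-order terms vanish and the limit is the ratio of leading coefficients, 1/(-7) = -1/7.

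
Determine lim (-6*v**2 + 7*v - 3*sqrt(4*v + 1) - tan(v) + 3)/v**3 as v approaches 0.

Substitution gives 0/0; apply L'Hôpital's rule 3 times.
After differentiating numerator and denominator 3 times the quotient is (4/cos(v)^2 - 6/cos(v)^4 - 72/(4*v + 1)^(5/2))/(6); at v = 0 this is -37/3.

-37/3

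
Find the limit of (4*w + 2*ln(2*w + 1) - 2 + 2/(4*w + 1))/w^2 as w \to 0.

Substitution gives 0/0 (the numerator vanishes to order 2).
Expand each term to order w^2: the coefficient of w^2 in 2·ln(1 + 2w) is -4 and in 2·1/(1 + 4w) is 32.
Lower-order terms cancel with the polynomial part, so the numerator is (28)·w^2 + o(w^2), and the limit is (28)/(1) = 28.

28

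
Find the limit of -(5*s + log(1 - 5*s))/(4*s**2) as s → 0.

Direct substitution gives 0/0.
Apply L'Hôpital: lim (5 - 5/(1 - 5*s))/(-8*s), still 0/0.
After 2 applications of L'Hôpital's rule the quotient is (-25/(1 - 5*s)^2)/(-8); substituting s = 0 gives 25/8.

25/8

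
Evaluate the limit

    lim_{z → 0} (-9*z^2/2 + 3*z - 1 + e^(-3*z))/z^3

-9/2

Direct substitution gives 0/0.
Apply L'Hôpital: lim (-9*z + 3 - 3*e^(-3*z))/(3*z^2), still 0/0.
Apply L'Hôpital: lim (-9 + 9*e^(-3*z))/(6*z), still 0/0.
After 3 applications of L'Hôpital's rule the quotient is (-27*e^(-3*z))/(6); substituting z = 0 gives -9/2.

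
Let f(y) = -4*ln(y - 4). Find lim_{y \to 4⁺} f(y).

As y → 4⁺, y - 4 → 0⁺ and ln(y - 4) → −∞.
Multiplying by -4 gives ∞.

∞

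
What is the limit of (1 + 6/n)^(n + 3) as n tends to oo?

e^(6)

Write it as [(1 + 6/n)^n]^(1) · (1 + 6/n)^(3). The bracketed term tends to e^(6) and the second factor to 1, so the limit is e^(6).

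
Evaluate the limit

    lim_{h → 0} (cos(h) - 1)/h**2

-1/2

Direct substitution gives 0/0.
Apply L'Hôpital: lim (-sin(h))/(2*h), still 0/0.
After 2 applications of L'Hôpital's rule the quotient is (-cos(h))/(2); substituting h = 0 gives -1/2.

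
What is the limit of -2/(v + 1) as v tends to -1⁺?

As v → -1⁺, (v + 1) → 0⁺, so (v + 1)^1 → 0⁺ and -2/(v + 1)^1 → -∞.

-∞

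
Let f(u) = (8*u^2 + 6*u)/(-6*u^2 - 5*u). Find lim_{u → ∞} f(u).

Numerator and denominator both have degree 2.
Dividing every term by u^2, all lower-order terms vanish and the limit is the ratio of leading coefficients, 8/(-6) = -4/3.

-4/3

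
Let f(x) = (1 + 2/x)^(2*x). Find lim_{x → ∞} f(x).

Let L be the limit and take ln: ln L = lim (2x)·ln(1 + 2/x) = lim (2x)·(2/x + O(1/x²)) = 4.
Hence L = e^(4).

e^(4)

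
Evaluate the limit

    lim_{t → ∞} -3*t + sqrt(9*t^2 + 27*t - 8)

An ∞ − ∞ form. Rationalising with the conjugate, the difference becomes (27t - 8) / (√(9*t^2 + 27*t - 8) + 3t).
For large t the denominator behaves like 2·3t, so the quotient tends to 27/6 = 9/2.

9/2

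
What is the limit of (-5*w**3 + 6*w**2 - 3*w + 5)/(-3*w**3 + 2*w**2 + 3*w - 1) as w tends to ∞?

5/3

Numerator and denominator both have degree 3.
Dividing every term by w^3, all lower-order terms vanish and the limit is the ratio of leading coefficients, -5/(-3) = 5/3.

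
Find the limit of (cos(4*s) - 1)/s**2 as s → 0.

-8

Direct substitution gives 0/0.
Apply L'Hôpital: lim (-4*sin(4*s))/(2*s), still 0/0.
After 2 applications of L'Hôpital's rule the quotient is (-16*cos(4*s))/(2); substituting s = 0 gives -8.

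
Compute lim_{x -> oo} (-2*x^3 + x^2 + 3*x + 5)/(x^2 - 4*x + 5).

The numerator has higher degree (3 > 2); the quotient behaves like (-2/(1))·x^1 for large |x|.
As x → +∞ this diverges to -∞.

-∞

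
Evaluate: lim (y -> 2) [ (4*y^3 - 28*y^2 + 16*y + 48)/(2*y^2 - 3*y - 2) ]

-48/5

Direct substitution gives 0/0, so factor. Both numerator and denominator have (y - 2) as a factor.
After cancelling, the expression reduces to (4*y^2 - 20*y - 24)/(2*y + 1).
Substituting y = 2 gives -48/5.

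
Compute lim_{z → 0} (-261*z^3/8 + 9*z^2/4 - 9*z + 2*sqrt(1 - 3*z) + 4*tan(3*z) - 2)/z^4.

-405/64

Substitution gives 0/0; apply L'Hôpital's rule 4 times.
After differentiating numerator and denominator 4 times the quotient is (7776*tan(3*z)^3/cos(3*z)^2 + 5184*tan(3*z)/cos(3*z)^2 - 1215/(8*(1 - 3*z)^(7/2)))/(24); at z = 0 this is -405/64.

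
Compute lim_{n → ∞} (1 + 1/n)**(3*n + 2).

Write it as [(1 + 1/n)^n]^(3) · (1 + 1/n)^(2). The bracketed term tends to e^(1) and the second factor to 1, so the limit is e^(3).

e^(3)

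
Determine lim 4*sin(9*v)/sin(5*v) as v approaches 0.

Substitution gives 0/0.
Divide numerator and denominator by v: sin(9v)/v → 9 and sin(5v)/v → 5, so the limit is 4·9/5 = 36/5.

36/5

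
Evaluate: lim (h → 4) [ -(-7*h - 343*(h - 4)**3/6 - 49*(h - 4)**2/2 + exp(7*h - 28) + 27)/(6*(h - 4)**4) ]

-2401/144

Direct substitution gives 0/0.
Apply L'Hôpital: lim (-49*h - 343*(h - 4)^2/2 + 7*e^(7*h - 28) + 189)/(-24*(h - 4)^3), still 0/0.
Apply L'Hôpital: lim (-343*h + 49*e^(7*h - 28) + 1323)/(-72*(h - 4)^2), still 0/0.
Apply L'Hôpital: lim (343*e^(7*h - 28) - 343)/(576 - 144*h), still 0/0.
After 4 applications of L'Hôpital's rule the quotient is (2401*e^(7*h - 28))/(-144); substituting h = 4 gives -2401/144.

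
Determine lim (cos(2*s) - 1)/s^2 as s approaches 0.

-2

Direct substitution gives 0/0.
Apply L'Hôpital: lim (-2*sin(2*s))/(2*s), still 0/0.
After 2 applications of L'Hôpital's rule the quotient is (-4*cos(2*s))/(2); substituting s = 0 gives -2.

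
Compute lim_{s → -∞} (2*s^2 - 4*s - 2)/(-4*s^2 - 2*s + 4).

Numerator and denominator both have degree 2.
Dividing every term by s^2, all lower-order terms vanish and the limit is the ratio of leading coefficients, 2/(-4) = -1/2.

-1/2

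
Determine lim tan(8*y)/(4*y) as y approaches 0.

2

Substitution gives 0/0.
Since tan(u)/u → 1 as u → 0, tan(8y)/(8y) → 1 and the limit is 8/4 = 2.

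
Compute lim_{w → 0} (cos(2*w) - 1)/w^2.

Direct substitution gives 0/0.
Apply L'Hôpital: lim (-2*sin(2*w))/(2*w), still 0/0.
After 2 applications of L'Hôpital's rule the quotient is (-4*cos(2*w))/(2); substituting w = 0 gives -2.

-2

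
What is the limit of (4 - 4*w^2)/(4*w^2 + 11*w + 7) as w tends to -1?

8/3

At w = -1 both the top and bottom vanish — a removable singularity. Factoring out (w + 1) from each leaves (4 - 4*w)/(4*w + 7), which at w = -1 equals 8/3.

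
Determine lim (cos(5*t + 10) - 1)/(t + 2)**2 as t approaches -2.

-25/2

Direct substitution gives 0/0.
Apply L'Hôpital: lim (-5*sin(5*t + 10))/(2*t + 4), still 0/0.
After 2 applications of L'Hôpital's rule the quotient is (-25*cos(5*t + 10))/(2); substituting t = -2 gives -25/2.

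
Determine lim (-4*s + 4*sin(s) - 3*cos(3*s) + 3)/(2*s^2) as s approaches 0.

Substitution gives 0/0 (the numerator vanishes to order 2).
Expand each term to order s^2: the coefficient of s^2 in -3·cos(3s) is 27/2 and in 4·sin(s) is 0.
Lower-order terms cancel with the polynomial part, so the numerator is (27/2)·s^2 + o(s^2), and the limit is (27/2)/(2) = 27/4.

27/4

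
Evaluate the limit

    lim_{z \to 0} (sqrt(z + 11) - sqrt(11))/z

Substitution gives 0/0. Multiply numerator and denominator by the conjugate √(11 + z) + √11.
The numerator becomes (11 + z) − 11 = z, so the expression simplifies to 1/(√(11 + z) + √11).
Letting z → 0 gives 1/(2√11) = √(11)/22.

√(11)/22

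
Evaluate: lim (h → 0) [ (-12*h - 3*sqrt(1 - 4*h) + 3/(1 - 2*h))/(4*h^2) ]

Substitution gives 0/0; apply L'Hôpital's rule 2 times.
After differentiating numerator and denominator 2 times the quotient is (-24/(2*h - 1)^3 + 12/(1 - 4*h)^(3/2))/(8); at h = 0 this is 9/2.

9/2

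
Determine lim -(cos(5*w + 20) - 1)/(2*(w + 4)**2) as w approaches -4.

25/4

Direct substitution gives 0/0.
Apply L'Hôpital: lim (-5*sin(5*w + 20))/(-4*w - 16), still 0/0.
After 2 applications of L'Hôpital's rule the quotient is (-25*cos(5*w + 20))/(-4); substituting w = -4 gives 25/4.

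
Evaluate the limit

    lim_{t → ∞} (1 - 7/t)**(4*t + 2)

e^(-28)

Let L be the limit and take ln: ln L = lim (4t + 2)·ln(1 - 7/t) = lim (4t + 2)·(-7/t + O(1/t²)) = -28.
Hence L = e^(-28).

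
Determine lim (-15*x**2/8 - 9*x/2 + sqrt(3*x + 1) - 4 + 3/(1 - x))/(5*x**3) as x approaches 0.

Substitution gives 0/0 (the numerator vanishes to order 3).
Expand each term to order x^3: the coefficient of x^3 in 3·1/(1 - x) is 3 and in √(1 + 3x) is 27/16.
Lower-order terms cancel with the polynomial part, so the numerator is (75/16)·x^3 + o(x^3), and the limit is (75/16)/(5) = 15/16.

15/16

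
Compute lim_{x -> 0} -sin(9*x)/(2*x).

-9/2

Substitution gives 0/0.
Write it as (9/(-2))·sin(9x)/(9x); since sin(u)/u → 1, the limit is -9/2.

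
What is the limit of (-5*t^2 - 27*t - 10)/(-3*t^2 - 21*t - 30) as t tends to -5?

23/9

At t = -5 both the top and bottom vanish — a removable singularity. Factoring out (t + 5) from each leaves (-5*t - 2)/(-3*t - 6), which at t = -5 equals 23/9.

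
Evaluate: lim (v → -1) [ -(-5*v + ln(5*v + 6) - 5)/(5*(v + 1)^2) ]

Direct substitution gives 0/0.
Apply L'Hôpital: lim (-5 + 5/(5*v + 6))/(-10*v - 10), still 0/0.
After 2 applications of L'Hôpital's rule the quotient is (-25/(5*v + 6)^2)/(-10); substituting v = -1 gives 5/2.

5/2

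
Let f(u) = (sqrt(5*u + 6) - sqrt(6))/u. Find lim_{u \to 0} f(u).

5*√(6)/12

A 0/0 form; rationalise with √(6 + 5u) + √6. This collapses the numerator to 5u, leaving 5/(√(6 + 5u) + √6) → 5/(2√6) = 5*√(6)/12.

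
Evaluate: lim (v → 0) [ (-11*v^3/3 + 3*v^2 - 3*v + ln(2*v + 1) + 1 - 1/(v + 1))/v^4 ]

Substitution gives 0/0; apply L'Hôpital's rule 4 times.
After differentiating numerator and denominator 4 times the quotient is (-96/(2*v + 1)^4 - 24/(v + 1)^5)/(24); at v = 0 this is -5.

-5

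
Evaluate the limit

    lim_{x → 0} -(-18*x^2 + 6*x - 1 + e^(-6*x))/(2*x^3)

Direct substitution gives 0/0.
Apply L'Hôpital: lim (-36*x + 6 - 6*e^(-6*x))/(-6*x^2), still 0/0.
Apply L'Hôpital: lim (-36 + 36*e^(-6*x))/(-12*x), still 0/0.
After 3 applications of L'Hôpital's rule the quotient is (-216*e^(-6*x))/(-12); substituting x = 0 gives 18.

18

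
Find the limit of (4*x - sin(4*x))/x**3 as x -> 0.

Direct substitution gives 0/0.
Apply L'Hôpital: lim (4 - 4*cos(4*x))/(3*x^2), still 0/0.
Apply L'Hôpital: lim (16*sin(4*x))/(6*x), still 0/0.
After 3 applications of L'Hôpital's rule the quotient is (64*cos(4*x))/(6); substituting x = 0 gives 32/3.

32/3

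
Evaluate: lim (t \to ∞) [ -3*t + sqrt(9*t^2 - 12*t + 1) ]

An ∞ − ∞ form. Rationalising with the conjugate, the difference becomes (-12t + 1) / (√(9*t^2 - 12*t + 1) + 3t).
For large t the denominator behaves like 2·3t, so the quotient tends to -12/6 = -2.

-2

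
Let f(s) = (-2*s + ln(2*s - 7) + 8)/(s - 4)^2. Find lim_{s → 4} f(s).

Direct substitution gives 0/0.
Apply L'Hôpital: lim (-2 + 2/(2*s - 7))/(2*s - 8), still 0/0.
After 2 applications of L'Hôpital's rule the quotient is (-4/(2*s - 7)^2)/(2); substituting s = 4 gives -2.

-2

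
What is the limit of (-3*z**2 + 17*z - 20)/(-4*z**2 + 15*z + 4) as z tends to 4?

7/17

Direct substitution gives 0/0, so factor. Both numerator and denominator have (z - 4) as a factor.
After cancelling, the expression reduces to (5 - 3*z)/(-4*z - 1).
Substituting z = 4 gives 7/17.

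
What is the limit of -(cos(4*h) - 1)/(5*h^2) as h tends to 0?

8/5

Direct substitution gives 0/0.
Apply L'Hôpital: lim (-4*sin(4*h))/(-10*h), still 0/0.
After 2 applications of L'Hôpital's rule the quotient is (-16*cos(4*h))/(-10); substituting h = 0 gives 8/5.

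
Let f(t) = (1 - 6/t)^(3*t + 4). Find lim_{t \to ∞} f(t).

e^(-18)

The base → 1 and the exponent → ∞: a 1^∞ form.
Take logarithms: (3t + 4)·ln(1 - 6/t). Since ln(1+u) ~ u for small u, this behaves like (3t)·(-6/t) → -18.
So the limit is e^(-18).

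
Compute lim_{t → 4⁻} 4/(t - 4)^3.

As t → 4⁻, (t - 4) → 0⁻, so (t - 4)^3 → 0⁻ and 4/(t - 4)^3 → -∞.

-∞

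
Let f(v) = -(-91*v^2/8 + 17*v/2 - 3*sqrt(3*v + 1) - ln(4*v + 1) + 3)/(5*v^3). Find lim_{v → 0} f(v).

1267/240

Substitution gives 0/0 (the numerator vanishes to order 3).
Expand each term to order v^3: the coefficient of v^3 in -3·√(1 + 3v) is -81/16 and in −ln(1 + 4v) is -64/3.
Lower-order terms cancel with the polynomial part, so the numerator is (-1267/48)·v^3 + o(v^3), and the limit is (-1267/48)/(-5) = 1267/240.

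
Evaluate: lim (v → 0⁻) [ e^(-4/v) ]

∞

As v → 0⁻, -4/(v) → +∞, so e^(-4/(v)) → ∞.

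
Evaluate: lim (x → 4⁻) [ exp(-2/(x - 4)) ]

∞

As x → 4⁻, -2/(x - 4) → +∞, so e^(-2/(x - 4)) → ∞.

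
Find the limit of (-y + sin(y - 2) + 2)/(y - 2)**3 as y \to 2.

-1/6

Direct substitution gives 0/0.
Apply L'Hôpital: lim (cos(y - 2) - 1)/(3*(y - 2)^2), still 0/0.
Apply L'Hôpital: lim (-sin(y - 2))/(6*y - 12), still 0/0.
After 3 applications of L'Hôpital's rule the quotient is (-cos(y - 2))/(6); substituting y = 2 gives -1/6.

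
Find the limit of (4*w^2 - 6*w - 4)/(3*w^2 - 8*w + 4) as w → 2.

5/2

At w = 2 both the top and bottom vanish — a removable singularity. Factoring out (w - 2) from each leaves (4*w + 2)/(3*w - 2), which at w = 2 equals 5/2.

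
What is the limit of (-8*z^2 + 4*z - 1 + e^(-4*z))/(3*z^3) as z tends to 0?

-32/9

Direct substitution gives 0/0.
Apply L'Hôpital: lim (-16*z + 4 - 4*e^(-4*z))/(9*z^2), still 0/0.
Apply L'Hôpital: lim (-16 + 16*e^(-4*z))/(18*z), still 0/0.
After 3 applications of L'Hôpital's rule the quotient is (-64*e^(-4*z))/(18); substituting z = 0 gives -32/9.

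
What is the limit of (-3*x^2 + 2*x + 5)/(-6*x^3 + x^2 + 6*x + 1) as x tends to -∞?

The denominator has degree 3 and the numerator degree 2. Dividing numerator and denominator by x^3 sends every term to 0 except the leading denominator term, so the limit is 0.

0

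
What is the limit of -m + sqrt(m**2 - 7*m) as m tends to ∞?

An ∞ − ∞ form. Rationalising with the conjugate, the difference becomes (-7m) / (√(m^2 - 7*m) + m).
For large m the denominator behaves like 2·m, so the quotient tends to -7/2 = -7/2.

-7/2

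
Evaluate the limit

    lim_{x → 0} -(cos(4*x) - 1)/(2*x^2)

Direct substitution gives 0/0.
Apply L'Hôpital: lim (-4*sin(4*x))/(-4*x), still 0/0.
After 2 applications of L'Hôpital's rule the quotient is (-16*cos(4*x))/(-4); substituting x = 0 gives 4.

4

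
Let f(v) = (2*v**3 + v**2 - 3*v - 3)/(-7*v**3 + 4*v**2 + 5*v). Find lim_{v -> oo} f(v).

Numerator and denominator both have degree 3.
Dividing every term by v^3, all lower-order terms vanish and the limit is the ratio of leading coefficients, 2/(-7) = -2/7.

-2/7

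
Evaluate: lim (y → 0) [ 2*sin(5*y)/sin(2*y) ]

Substitution gives 0/0.
Divide numerator and denominator by y: sin(5y)/y → 5 and sin(2y)/y → 2, so the limit is 2·5/2 = 5.

5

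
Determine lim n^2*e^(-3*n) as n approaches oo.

0

Write as n^2/e^{3n}, an ∞/∞ form.
Exponential growth dominates any polynomial, so repeated L'Hôpital (or the standard result) gives 0.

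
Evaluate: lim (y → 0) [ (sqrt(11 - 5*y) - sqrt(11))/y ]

A 0/0 form; rationalise with √(11 - 5y) + √11. This collapses the numerator to -5y, leaving -5/(√(11 - 5y) + √11) → -5/(2√11) = -5*√(11)/22.

-5*√(11)/22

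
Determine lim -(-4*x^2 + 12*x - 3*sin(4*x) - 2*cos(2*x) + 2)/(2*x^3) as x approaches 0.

-16

Substitution gives 0/0 (the numerator vanishes to order 3).
Expand each term to order x^3: the coefficient of x^3 in -2·cos(2x) is 0 and in -3·sin(4x) is 32.
Lower-order terms cancel with the polynomial part, so the numerator is (32)·x^3 + o(x^3), and the limit is (32)/(-2) = -16.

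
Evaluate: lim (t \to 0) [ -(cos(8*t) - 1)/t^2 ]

32

Direct substitution gives 0/0.
Apply L'Hôpital: lim (-8*sin(8*t))/(-2*t), still 0/0.
After 2 applications of L'Hôpital's rule the quotient is (-64*cos(8*t))/(-2); substituting t = 0 gives 32.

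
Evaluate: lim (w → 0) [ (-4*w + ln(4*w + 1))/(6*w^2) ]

Direct substitution gives 0/0.
Apply L'Hôpital: lim (-4 + 4/(4*w + 1))/(12*w), still 0/0.
After 2 applications of L'Hôpital's rule the quotient is (-16/(4*w + 1)^2)/(12); substituting w = 0 gives -4/3.

-4/3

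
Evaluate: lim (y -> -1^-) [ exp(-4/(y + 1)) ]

As y → -1⁻, -4/(y + 1) → +∞, so e^(-4/(y + 1)) → ∞.

∞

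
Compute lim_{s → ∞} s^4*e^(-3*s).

0

Write as s^4/e^{3s}, an ∞/∞ form.
Exponential growth dominates any polynomial, so repeated L'Hôpital (or the standard result) gives 0.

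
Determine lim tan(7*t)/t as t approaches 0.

Substitution gives 0/0.
Since tan(u)/u → 1 as u → 0, tan(7t)/(7t) → 1 and the limit is 7.

7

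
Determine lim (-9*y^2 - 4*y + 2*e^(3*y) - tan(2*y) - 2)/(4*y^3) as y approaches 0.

19/12

Substitution gives 0/0; apply L'Hôpital's rule 3 times.
After differentiating numerator and denominator 3 times the quotient is (54*e^(3*y) - 48*tan(2*y)^4 - 64*tan(2*y)^2 - 16)/(24); at y = 0 this is 19/12.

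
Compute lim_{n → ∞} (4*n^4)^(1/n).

1

Base → ∞ and exponent → 0: an ∞^0 form.
Take logs: (1/n)·ln(4·n^4) = (ln 4 + 4·ln n)/n → 0.
So the limit is e^0 = 1.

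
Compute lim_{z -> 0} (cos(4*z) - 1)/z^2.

-8

Direct substitution gives 0/0.
Apply L'Hôpital: lim (-4*sin(4*z))/(2*z), still 0/0.
After 2 applications of L'Hôpital's rule the quotient is (-16*cos(4*z))/(2); substituting z = 0 gives -8.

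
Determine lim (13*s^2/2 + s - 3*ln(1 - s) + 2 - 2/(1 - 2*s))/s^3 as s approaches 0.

Substitution gives 0/0 (the numerator vanishes to order 3).
Expand each term to order s^3: the coefficient of s^3 in -2·1/(1 - 2s) is -16 and in -3·ln(1 - s) is 1.
Lower-order terms cancel with the polynomial part, so the numerator is (-15)·s^3 + o(s^3), and the limit is (-15)/(1) = -15.

-15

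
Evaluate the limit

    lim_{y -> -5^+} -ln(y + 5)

∞

As y → -5⁺, y + 5 → 0⁺ and ln(y + 5) → −∞.
Multiplying by -1 gives ∞.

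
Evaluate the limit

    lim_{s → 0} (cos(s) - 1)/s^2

Direct substitution gives 0/0.
Apply L'Hôpital: lim (-sin(s))/(2*s), still 0/0.
After 2 applications of L'Hôpital's rule the quotient is (-cos(s))/(2); substituting s = 0 gives -1/2.

-1/2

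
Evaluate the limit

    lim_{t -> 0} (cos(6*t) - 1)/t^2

Direct substitution gives 0/0.
Apply L'Hôpital: lim (-6*sin(6*t))/(2*t), still 0/0.
After 2 applications of L'Hôpital's rule the quotient is (-36*cos(6*t))/(2); substituting t = 0 gives -18.

-18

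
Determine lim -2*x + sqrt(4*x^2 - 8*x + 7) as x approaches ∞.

-2

An ∞ − ∞ form. Rationalising with the conjugate, the difference becomes (-8x + 7) / (√(4*x^2 - 8*x + 7) + 2x).
For large x the denominator behaves like 2·2x, so the quotient tends to -8/4 = -2.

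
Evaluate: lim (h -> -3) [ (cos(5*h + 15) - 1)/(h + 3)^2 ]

-25/2

Direct substitution gives 0/0.
Apply L'Hôpital: lim (-5*sin(5*h + 15))/(2*h + 6), still 0/0.
After 2 applications of L'Hôpital's rule the quotient is (-25*cos(5*h + 15))/(2); substituting h = -3 gives -25/2.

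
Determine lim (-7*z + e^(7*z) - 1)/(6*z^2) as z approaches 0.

Direct substitution gives 0/0.
Apply L'Hôpital: lim (7*e^(7*z) - 7)/(12*z), still 0/0.
After 2 applications of L'Hôpital's rule the quotient is (49*e^(7*z))/(12); substituting z = 0 gives 49/12.

49/12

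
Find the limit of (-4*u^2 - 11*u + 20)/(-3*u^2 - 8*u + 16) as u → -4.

Since u = -4 makes numerator and denominator zero, (u + 4) divides both.
Cancelling it gives (5 - 4*u)/(4 - 3*u); now plug in u = -4 to get 21/16.

21/16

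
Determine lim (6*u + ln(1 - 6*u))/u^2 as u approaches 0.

Direct substitution gives 0/0.
Apply L'Hôpital: lim (6 - 6/(1 - 6*u))/(2*u), still 0/0.
After 2 applications of L'Hôpital's rule the quotient is (-36/(1 - 6*u)^2)/(2); substituting u = 0 gives -18.

-18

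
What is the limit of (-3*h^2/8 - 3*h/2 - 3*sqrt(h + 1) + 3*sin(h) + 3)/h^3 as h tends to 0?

-11/16

Substitution gives 0/0 (the numerator vanishes to order 3).
Expand each term to order h^3: the coefficient of h^3 in -3·√(1 + h) is -3/16 and in 3·sin(h) is -1/2.
Lower-order terms cancel with the polynomial part, so the numerator is (-11/16)·h^3 + o(h^3), and the limit is (-11/16)/(1) = -11/16.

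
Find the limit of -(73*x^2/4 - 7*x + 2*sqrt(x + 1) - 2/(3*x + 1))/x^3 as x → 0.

-433/8

Substitution gives 0/0 (the numerator vanishes to order 3).
Expand each term to order x^3: the coefficient of x^3 in -2·1/(1 + 3x) is 54 and in 2·√(1 + x) is 1/8.
Lower-order terms cancel with the polynomial part, so the numerator is (433/8)·x^3 + o(x^3), and the limit is (433/8)/(-1) = -433/8.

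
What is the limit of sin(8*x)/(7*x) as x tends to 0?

8/7

Substitution gives 0/0.
Write it as (8/7)·sin(8x)/(8x); since sin(u)/u → 1, the limit is 8/7.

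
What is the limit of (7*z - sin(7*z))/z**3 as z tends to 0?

Direct substitution gives 0/0.
Apply L'Hôpital: lim (7 - 7*cos(7*z))/(3*z^2), still 0/0.
Apply L'Hôpital: lim (49*sin(7*z))/(6*z), still 0/0.
After 3 applications of L'Hôpital's rule the quotient is (343*cos(7*z))/(6); substituting z = 0 gives 343/6.

343/6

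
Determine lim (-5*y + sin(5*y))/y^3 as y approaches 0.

-125/6

Direct substitution gives 0/0.
Apply L'Hôpital: lim (5*cos(5*y) - 5)/(3*y^2), still 0/0.
Apply L'Hôpital: lim (-25*sin(5*y))/(6*y), still 0/0.
After 3 applications of L'Hôpital's rule the quotient is (-125*cos(5*y))/(6); substituting y = 0 gives -125/6.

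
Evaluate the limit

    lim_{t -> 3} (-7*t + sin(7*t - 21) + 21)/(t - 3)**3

Direct substitution gives 0/0.
Apply L'Hôpital: lim (7*cos(7*t - 21) - 7)/(3*(t - 3)^2), still 0/0.
Apply L'Hôpital: lim (-49*sin(7*t - 21))/(6*t - 18), still 0/0.
After 3 applications of L'Hôpital's rule the quotient is (-343*cos(7*t - 21))/(6); substituting t = 3 gives -343/6.

-343/6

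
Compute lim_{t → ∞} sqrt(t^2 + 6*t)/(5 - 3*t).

-1/3

For large |t|, √(t^2 + 6*t) ≈ √1·|t| and the denominator ≈ -3t.
Since t → +∞, |t| = t, giving √1/(-3) = -1/3.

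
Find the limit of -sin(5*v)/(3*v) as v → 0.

-5/3

Substitution gives 0/0.
Write it as (5/(-3))·sin(5v)/(5v); since sin(u)/u → 1, the limit is -5/3.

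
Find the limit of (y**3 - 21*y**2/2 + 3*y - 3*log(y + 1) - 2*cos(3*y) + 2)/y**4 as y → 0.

Substitution gives 0/0 (the numerator vanishes to order 4).
Expand each term to order y^4: the coefficient of y^4 in -3·ln(1 + y) is 3/4 and in -2·cos(3y) is -27/4.
Lower-order terms cancel with the polynomial part, so the numerator is (-6)·y^4 + o(y^4), and the limit is (-6)/(1) = -6.

-6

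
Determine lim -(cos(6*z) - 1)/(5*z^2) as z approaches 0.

Direct substitution gives 0/0.
Apply L'Hôpital: lim (-6*sin(6*z))/(-10*z), still 0/0.
After 2 applications of L'Hôpital's rule the quotient is (-36*cos(6*z))/(-10); substituting z = 0 gives 18/5.

18/5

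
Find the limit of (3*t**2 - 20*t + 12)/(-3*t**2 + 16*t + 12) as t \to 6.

-4/5

Direct substitution gives 0/0, so factor. Both numerator and denominator have (t - 6) as a factor.
After cancelling, the expression reduces to (3*t - 2)/(-3*t - 2).
Substituting t = 6 gives -4/5.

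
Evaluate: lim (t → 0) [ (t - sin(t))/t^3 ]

1/6

Direct substitution gives 0/0.
Apply L'Hôpital: lim (1 - cos(t))/(3*t^2), still 0/0.
Apply L'Hôpital: lim (sin(t))/(6*t), still 0/0.
After 3 applications of L'Hôpital's rule the quotient is (cos(t))/(6); substituting t = 0 gives 1/6.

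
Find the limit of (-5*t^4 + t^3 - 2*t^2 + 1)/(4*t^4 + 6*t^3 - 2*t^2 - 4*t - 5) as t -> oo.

-5/4

Numerator and denominator both have degree 4.
Dividing every term by t^4, all lower-order terms vanish and the limit is the ratio of leading coefficients, -5/(4) = -5/4.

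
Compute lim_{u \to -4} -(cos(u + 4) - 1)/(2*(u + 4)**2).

Direct substitution gives 0/0.
Apply L'Hôpital: lim (-sin(u + 4))/(-4*u - 16), still 0/0.
After 2 applications of L'Hôpital's rule the quotient is (-cos(u + 4))/(-4); substituting u = -4 gives 1/4.

1/4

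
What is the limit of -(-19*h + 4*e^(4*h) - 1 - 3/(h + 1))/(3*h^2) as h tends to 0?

Substitution gives 0/0 (the numerator vanishes to order 2).
Expand each term to order h^2: the coefficient of h^2 in 4·e^(4h) is 32 and in -3·1/(1 + h) is -3.
Lower-order terms cancel with the polynomial part, so the numerator is (29)·h^2 + o(h^2), and the limit is (29)/(-3) = -29/3.

-29/3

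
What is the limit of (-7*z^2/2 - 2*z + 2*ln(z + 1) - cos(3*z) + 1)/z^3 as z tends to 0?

2/3

Substitution gives 0/0; apply L'Hôpital's rule 3 times.
After differentiating numerator and denominator 3 times the quotient is (-27*sin(3*z) + 4/(z + 1)^3)/(6); at z = 0 this is 2/3.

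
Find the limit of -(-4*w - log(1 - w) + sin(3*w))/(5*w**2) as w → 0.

-1/10

Substitution gives 0/0; apply L'Hôpital's rule 2 times.
After differentiating numerator and denominator 2 times the quotient is (-9*sin(3*w) + (w - 1)^(-2))/(-10); at w = 0 this is -1/10.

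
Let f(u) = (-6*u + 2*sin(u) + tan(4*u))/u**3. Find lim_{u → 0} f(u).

21

Substitution gives 0/0; apply L'Hôpital's rule 3 times.
After differentiating numerator and denominator 3 times the quotient is (-2*cos(u) + 384*tan(4*u)^4 + 512*tan(4*u)^2 + 128)/(6); at u = 0 this is 21.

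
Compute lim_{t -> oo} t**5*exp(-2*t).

0

Write as t^5/e^{2t}, an ∞/∞ form.
Exponential growth dominates any polynomial, so repeated L'Hôpital (or the standard result) gives 0.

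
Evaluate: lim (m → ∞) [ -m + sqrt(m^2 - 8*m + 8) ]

-4

This has the form ∞ − ∞. Multiply and divide by the conjugate √(m^2 - 8*m + 8) + m.
That gives (-8m + 8) / (√(m^2 - 8*m + 8) + m).
Divide numerator and denominator by m: the limit is -8/(2·1) = -4.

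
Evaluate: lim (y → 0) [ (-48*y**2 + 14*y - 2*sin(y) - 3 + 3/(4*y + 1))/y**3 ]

Substitution gives 0/0 (the numerator vanishes to order 3).
Expand each term to order y^3: the coefficient of y^3 in 3·1/(1 + 4y) is -192 and in -2·sin(y) is 1/3.
Lower-order terms cancel with the polynomial part, so the numerator is (-575/3)·y^3 + o(y^3), and the limit is (-575/3)/(1) = -575/3.

-575/3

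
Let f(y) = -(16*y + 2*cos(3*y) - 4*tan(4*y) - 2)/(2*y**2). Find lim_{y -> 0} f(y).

9/2

Substitution gives 0/0 (the numerator vanishes to order 2).
Expand each term to order y^2: the coefficient of y^2 in 2·cos(3y) is -9 and in -4·tan(4y) is 0.
Lower-order terms cancel with the polynomial part, so the numerator is (-9)·y^2 + o(y^2), and the limit is (-9)/(-2) = 9/2.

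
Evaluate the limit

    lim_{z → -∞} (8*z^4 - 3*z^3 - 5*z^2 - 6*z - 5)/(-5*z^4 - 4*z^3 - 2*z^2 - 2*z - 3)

Numerator and denominator both have degree 4.
Dividing every term by z^4, all lower-order terms vanish and the limit is the ratio of leading coefficients, 8/(-5) = -8/5.

-8/5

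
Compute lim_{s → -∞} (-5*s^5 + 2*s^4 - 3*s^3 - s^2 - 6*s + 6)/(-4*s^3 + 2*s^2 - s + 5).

∞

The numerator has higher degree (5 > 3); the quotient behaves like (-5/(-4))·s^2 for large |s|.
As s → −∞ this diverges to ∞.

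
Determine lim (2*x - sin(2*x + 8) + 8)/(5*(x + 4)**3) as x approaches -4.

4/15

Direct substitution gives 0/0.
Apply L'Hôpital: lim (2 - 2*cos(2*x + 8))/(15*(x + 4)^2), still 0/0.
Apply L'Hôpital: lim (4*sin(2*x + 8))/(30*x + 120), still 0/0.
After 3 applications of L'Hôpital's rule the quotient is (8*cos(2*x + 8))/(30); substituting x = -4 gives 4/15.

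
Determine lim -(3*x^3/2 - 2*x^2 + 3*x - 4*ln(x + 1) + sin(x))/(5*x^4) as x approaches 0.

Substitution gives 0/0 (the numerator vanishes to order 4).
Expand each term to order x^4: the coefficient of x^4 in -4·ln(1 + x) is 1 and in sin(x) is 0.
Lower-order terms cancel with the polynomial part, so the numerator is (1)·x^4 + o(x^4), and the limit is (1)/(-5) = -1/5.

-1/5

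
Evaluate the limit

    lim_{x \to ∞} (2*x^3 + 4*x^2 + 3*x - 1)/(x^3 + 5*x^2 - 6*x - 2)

Numerator and denominator both have degree 3.
Dividing every term by x^3, all lower-order terms vanish and the limit is the ratio of leading coefficients, 2/(1) = 2.

2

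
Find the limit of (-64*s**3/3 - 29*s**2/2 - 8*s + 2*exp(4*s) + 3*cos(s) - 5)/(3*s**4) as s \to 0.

Substitution gives 0/0; apply L'Hôpital's rule 4 times.
After differentiating numerator and denominator 4 times the quotient is (512*e^(4*s) + 3*cos(s))/(72); at s = 0 this is 515/72.

515/72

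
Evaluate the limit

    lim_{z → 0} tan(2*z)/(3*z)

Substitution gives 0/0.
Since tan(u)/u → 1 as u → 0, tan(2z)/(2z) → 1 and the limit is 2/3.

2/3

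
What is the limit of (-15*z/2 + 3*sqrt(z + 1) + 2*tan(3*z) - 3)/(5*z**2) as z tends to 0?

Substitution gives 0/0; apply L'Hôpital's rule 2 times.
After differentiating numerator and denominator 2 times the quotient is (36*tan(3*z)/cos(3*z)^2 - 3/(4*(z + 1)^(3/2)))/(10); at z = 0 this is -3/40.

-3/40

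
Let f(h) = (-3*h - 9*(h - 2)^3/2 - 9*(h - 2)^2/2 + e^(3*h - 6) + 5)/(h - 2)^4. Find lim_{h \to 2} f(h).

27/8

Direct substitution gives 0/0.
Apply L'Hôpital: lim (-9*h - 27*(h - 2)^2/2 + 3*e^(3*h - 6) + 15)/(4*(h - 2)^3), still 0/0.
Apply L'Hôpital: lim (-27*h + 9*e^(3*h - 6) + 45)/(12*(h - 2)^2), still 0/0.
Apply L'Hôpital: lim (27*e^(3*h - 6) - 27)/(24*h - 48), still 0/0.
After 4 applications of L'Hôpital's rule the quotient is (81*e^(3*h - 6))/(24); substituting h = 2 gives 27/8.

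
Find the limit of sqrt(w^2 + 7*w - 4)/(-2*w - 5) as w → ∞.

-1/2

For large |w|, √(w^2 + 7*w - 4) ≈ √1·|w| and the denominator ≈ -2w.
Since w → +∞, |w| = w, giving √1/(-2) = -1/2.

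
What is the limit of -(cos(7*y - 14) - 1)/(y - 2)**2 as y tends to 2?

49/2

Direct substitution gives 0/0.
Apply L'Hôpital: lim (-7*sin(7*y - 14))/(4 - 2*y), still 0/0.
After 2 applications of L'Hôpital's rule the quotient is (-49*cos(7*y - 14))/(-2); substituting y = 2 gives 49/2.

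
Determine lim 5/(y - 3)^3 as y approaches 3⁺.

As y → 3⁺, (y - 3) → 0⁺, so (y - 3)^3 → 0⁺ and 5/(y - 3)^3 → ∞.

∞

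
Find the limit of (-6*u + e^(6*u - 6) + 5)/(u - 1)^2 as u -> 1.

Direct substitution gives 0/0.
Apply L'Hôpital: lim (6*e^(6*u - 6) - 6)/(2*u - 2), still 0/0.
After 2 applications of L'Hôpital's rule the quotient is (36*e^(6*u - 6))/(2); substituting u = 1 gives 18.

18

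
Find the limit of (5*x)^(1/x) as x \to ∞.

Base → ∞ and exponent → 0: an ∞^0 form.
Take logs: (1/x)·ln(5·x^1) = (ln 5 + 1·ln x)/x → 0.
So the limit is e^0 = 1.

1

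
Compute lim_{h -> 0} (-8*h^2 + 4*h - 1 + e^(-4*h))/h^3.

Direct substitution gives 0/0.
Apply L'Hôpital: lim (-16*h + 4 - 4*e^(-4*h))/(3*h^2), still 0/0.
Apply L'Hôpital: lim (-16 + 16*e^(-4*h))/(6*h), still 0/0.
After 3 applications of L'Hôpital's rule the quotient is (-64*e^(-4*h))/(6); substituting h = 0 gives -32/3.

-32/3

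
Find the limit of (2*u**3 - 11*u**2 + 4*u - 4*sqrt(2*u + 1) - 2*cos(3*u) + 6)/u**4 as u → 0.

Substitution gives 0/0 (the numerator vanishes to order 4).
Expand each term to order u^4: the coefficient of u^4 in -2·cos(3u) is -27/4 and in -4·√(1 + 2u) is 5/2.
Lower-order terms cancel with the polynomial part, so the numerator is (-17/4)·u^4 + o(u^4), and the limit is (-17/4)/(1) = -17/4.

-17/4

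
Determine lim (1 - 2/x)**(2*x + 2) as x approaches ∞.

e^(-4)

The base → 1 and the exponent → ∞: a 1^∞ form.
Take logarithms: (2x + 2)·ln(1 - 2/x). Since ln(1+u) ~ u for small u, this behaves like (2x)·(-2/x) → -4.
So the limit is e^(-4).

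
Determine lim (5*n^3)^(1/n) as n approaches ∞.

1

Base → ∞ and exponent → 0: an ∞^0 form.
Take logs: (1/n)·ln(5·n^3) = (ln 5 + 3·ln n)/n → 0.
So the limit is e^0 = 1.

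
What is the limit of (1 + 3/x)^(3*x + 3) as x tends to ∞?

The base → 1 and the exponent → ∞: a 1^∞ form.
Take logarithms: (3x + 3)·ln(1 + 3/x). Since ln(1+u) ~ u for small u, this behaves like (3x)·(3/x) → 9.
So the limit is e^(9).

e^(9)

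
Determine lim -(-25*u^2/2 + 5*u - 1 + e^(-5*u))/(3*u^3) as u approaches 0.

Direct substitution gives 0/0.
Apply L'Hôpital: lim (-25*u + 5 - 5*e^(-5*u))/(-9*u^2), still 0/0.
Apply L'Hôpital: lim (-25 + 25*e^(-5*u))/(-18*u), still 0/0.
After 3 applications of L'Hôpital's rule the quotient is (-125*e^(-5*u))/(-18); substituting u = 0 gives 125/18.

125/18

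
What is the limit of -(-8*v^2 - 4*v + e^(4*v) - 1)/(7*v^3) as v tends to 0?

Direct substitution gives 0/0.
Apply L'Hôpital: lim (-16*v + 4*e^(4*v) - 4)/(-21*v^2), still 0/0.
Apply L'Hôpital: lim (16*e^(4*v) - 16)/(-42*v), still 0/0.
After 3 applications of L'Hôpital's rule the quotient is (64*e^(4*v))/(-42); substituting v = 0 gives -32/21.

-32/21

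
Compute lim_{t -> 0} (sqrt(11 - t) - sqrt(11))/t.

-√(11)/22

A 0/0 form; rationalise with √(11 - t) + √11. This collapses the numerator to -t, leaving -1/(√(11 - t) + √11) → -1/(2√11) = -√(11)/22.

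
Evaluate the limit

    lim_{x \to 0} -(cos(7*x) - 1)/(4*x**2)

Direct substitution gives 0/0.
Apply L'Hôpital: lim (-7*sin(7*x))/(-8*x), still 0/0.
After 2 applications of L'Hôpital's rule the quotient is (-49*cos(7*x))/(-8); substituting x = 0 gives 49/8.

49/8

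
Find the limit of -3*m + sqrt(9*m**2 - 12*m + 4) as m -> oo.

This has the form ∞ − ∞. Multiply and divide by the conjugate √(9*m^2 - 12*m + 4) + 3m.
That gives (-12m + 4) / (√(9*m^2 - 12*m + 4) + 3m).
Divide numerator and denominator by m: the limit is -12/(2·3) = -2.

-2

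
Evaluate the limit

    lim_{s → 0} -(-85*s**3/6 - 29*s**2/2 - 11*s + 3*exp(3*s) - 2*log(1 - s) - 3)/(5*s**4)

Substitution gives 0/0; apply L'Hôpital's rule 4 times.
After differentiating numerator and denominator 4 times the quotient is (243*e^(3*s) + 12/(s - 1)^4)/(-120); at s = 0 this is -17/8.

-17/8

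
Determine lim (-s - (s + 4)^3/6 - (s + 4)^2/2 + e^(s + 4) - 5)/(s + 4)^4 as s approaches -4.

Direct substitution gives 0/0.
Apply L'Hôpital: lim (-s - (s + 4)^2/2 + e^(s + 4) - 5)/(4*(s + 4)^3), still 0/0.
Apply L'Hôpital: lim (-s + e^(s + 4) - 5)/(12*(s + 4)^2), still 0/0.
Apply L'Hôpital: lim (e^(s + 4) - 1)/(24*s + 96), still 0/0.
After 4 applications of L'Hôpital's rule the quotient is (e^(s + 4))/(24); substituting s = -4 gives 1/24.

1/24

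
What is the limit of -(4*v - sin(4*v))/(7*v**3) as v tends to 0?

-32/21

Direct substitution gives 0/0.
Apply L'Hôpital: lim (4 - 4*cos(4*v))/(-21*v^2), still 0/0.
Apply L'Hôpital: lim (16*sin(4*v))/(-42*v), still 0/0.
After 3 applications of L'Hôpital's rule the quotient is (64*cos(4*v))/(-42); substituting v = 0 gives -32/21.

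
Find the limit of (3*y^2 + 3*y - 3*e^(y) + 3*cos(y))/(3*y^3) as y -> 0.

-1/6

Substitution gives 0/0 (the numerator vanishes to order 3).
Expand each term to order y^3: the coefficient of y^3 in 3·cos(y) is 0 and in -3·e^(y) is -1/2.
Lower-order terms cancel with the polynomial part, so the numerator is (-1/2)·y^3 + o(y^3), and the limit is (-1/2)/(3) = -1/6.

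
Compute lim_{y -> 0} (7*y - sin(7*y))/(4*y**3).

343/24

Direct substitution gives 0/0.
Apply L'Hôpital: lim (7 - 7*cos(7*y))/(12*y^2), still 0/0.
Apply L'Hôpital: lim (49*sin(7*y))/(24*y), still 0/0.
After 3 applications of L'Hôpital's rule the quotient is (343*cos(7*y))/(24); substituting y = 0 gives 343/24.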